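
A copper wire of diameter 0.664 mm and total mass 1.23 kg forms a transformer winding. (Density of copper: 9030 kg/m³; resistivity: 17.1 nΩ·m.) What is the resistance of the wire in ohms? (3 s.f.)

ρ = 17.1 nΩ·m = 1.71×10^-8 Ω·m
A = π(d/2)² = π(3.3200e-04 m)² = 3.4628e-07 m²
L = m/(density·A) = 1.23/(9030×3.4628e-07) = 393.4 m
R = ρL/A = (1.71×10^-8)(393.4)/(3.4628e-07) = 19.4 Ω

19.4 Ω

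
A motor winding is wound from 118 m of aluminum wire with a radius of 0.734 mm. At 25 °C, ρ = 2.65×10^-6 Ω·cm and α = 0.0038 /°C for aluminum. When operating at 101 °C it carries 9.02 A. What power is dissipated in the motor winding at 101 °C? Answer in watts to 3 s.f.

ρ = 2.65×10^-6 Ω·cm = 2.65×10^-8 Ω·m
A = πr² = π(7.3400e-04 m)² = 1.693e-06 m²
R₍25₎ = ρL/A = (2.65×10^-8)(118)/(1.693e-06) = 1.848 Ω
R₍101₎ = R₍25₎(1 + αΔT) = 1.848 × (1 + 0.0038×76) = 2.381 Ω
P = I²R = (9.02)² × 2.381 = 194 W

194 W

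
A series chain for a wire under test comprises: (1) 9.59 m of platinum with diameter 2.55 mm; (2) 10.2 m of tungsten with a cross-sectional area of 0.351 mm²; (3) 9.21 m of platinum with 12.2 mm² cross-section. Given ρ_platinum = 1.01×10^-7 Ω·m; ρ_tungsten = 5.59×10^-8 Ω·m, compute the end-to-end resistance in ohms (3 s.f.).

Seg 1: A = π(d/2)² = π(1.2750e-03 m)² = 5.107e-06 m²
R_1 = (1.01×10^-7)(9.59)/(5.107e-06) = 0.1897 Ω
Seg 2: A = 0.351 mm² = 3.510e-07 m²
R_2 = (5.59×10^-8)(10.2)/(3.510e-07) = 1.624 Ω
Seg 3: A = 12.2 mm² = 1.220e-05 m²
R_3 = (1.01×10^-7)(9.21)/(1.220e-05) = 0.07625 Ω
R_total = R_1 + R_2 + R_3 = 1.89 Ω

1.89 Ω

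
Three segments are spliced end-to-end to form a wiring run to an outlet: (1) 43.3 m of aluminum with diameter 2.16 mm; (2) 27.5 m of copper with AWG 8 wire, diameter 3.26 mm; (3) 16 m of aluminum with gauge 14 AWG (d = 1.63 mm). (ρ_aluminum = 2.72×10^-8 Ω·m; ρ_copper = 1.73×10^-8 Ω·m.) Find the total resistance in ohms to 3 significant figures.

0.587 Ω

Seg 1: A = π(d/2)² = π(1.0800e-03 m)² = 3.664e-06 m²
R_1 = (2.72×10^-8)(43.3)/(3.664e-06) = 0.3214 Ω
Seg 2: A = π(3.26/2 mm)² = π(1.6300e-03 m)² = 8.347e-06 m²
R_2 = (1.73×10^-8)(27.5)/(8.347e-06) = 0.057 Ω
Seg 3: A = π(1.63/2 mm)² = π(8.1500e-04 m)² = 2.087e-06 m²
R_3 = (2.72×10^-8)(16)/(2.087e-06) = 0.2086 Ω
R_total = R_1 + R_2 + R_3 = 0.587 Ω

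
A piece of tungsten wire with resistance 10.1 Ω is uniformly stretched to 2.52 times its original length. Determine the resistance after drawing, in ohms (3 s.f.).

64.1 Ω

Volume constant ⇒ A' = A/k with k = 2.52. R' = ρ(kL)/(A/k) = k²R.
R' = 6.35 × 10.1 = 64.1 Ω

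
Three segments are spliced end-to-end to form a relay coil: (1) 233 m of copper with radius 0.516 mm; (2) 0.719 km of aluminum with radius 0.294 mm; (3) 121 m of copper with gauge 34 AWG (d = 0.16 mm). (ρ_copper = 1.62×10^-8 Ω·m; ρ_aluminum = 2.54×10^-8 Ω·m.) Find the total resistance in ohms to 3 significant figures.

Seg 1: A = πr² = π(5.1600e-04 m)² = 8.365e-07 m²
R_1 = (1.62×10^-8)(233)/(8.365e-07) = 4.513 Ω
Seg 2: A = πr² = π(2.9400e-04 m)² = 2.715e-07 m²
R_2 = (2.54×10^-8)(719)/(2.715e-07) = 67.25 Ω
Seg 3: A = π(0.16/2 mm)² = π(8.0000e-05 m)² = 2.011e-08 m²
R_3 = (1.62×10^-8)(121)/(2.011e-08) = 97.49 Ω
R_total = R_1 + R_2 + R_3 = 169 Ω

169 Ω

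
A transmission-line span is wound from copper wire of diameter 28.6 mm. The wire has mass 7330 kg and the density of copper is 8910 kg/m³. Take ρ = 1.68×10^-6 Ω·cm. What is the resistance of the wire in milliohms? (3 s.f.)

ρ = 1.68×10^-6 Ω·cm = 1.68×10^-8 Ω·m
A = π(d/2)² = π(1.4300e-02 m)² = 6.4242e-04 m²
L = m/(density·A) = 7330/(8910×6.4242e-04) = 1281 m
R = ρL/A = (1.68×10^-8)(1281)/(6.4242e-04) = 33.5 mΩ

33.5 mΩ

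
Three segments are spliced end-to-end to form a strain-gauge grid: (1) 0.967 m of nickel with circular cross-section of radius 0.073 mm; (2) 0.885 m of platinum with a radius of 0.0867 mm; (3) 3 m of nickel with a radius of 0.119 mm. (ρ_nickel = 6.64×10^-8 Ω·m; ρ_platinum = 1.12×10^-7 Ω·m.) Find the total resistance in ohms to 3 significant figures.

12.5 Ω

Seg 1: A = πr² = π(7.3000e-05 m)² = 1.674e-08 m²
R_1 = (6.64×10^-8)(0.967)/(1.674e-08) = 3.835 Ω
Seg 2: A = πr² = π(8.6700e-05 m)² = 2.362e-08 m²
R_2 = (1.12×10^-7)(0.885)/(2.362e-08) = 4.197 Ω
Seg 3: A = πr² = π(1.1900e-04 m)² = 4.449e-08 m²
R_3 = (6.64×10^-8)(3)/(4.449e-08) = 4.478 Ω
R_total = R_1 + R_2 + R_3 = 12.5 Ω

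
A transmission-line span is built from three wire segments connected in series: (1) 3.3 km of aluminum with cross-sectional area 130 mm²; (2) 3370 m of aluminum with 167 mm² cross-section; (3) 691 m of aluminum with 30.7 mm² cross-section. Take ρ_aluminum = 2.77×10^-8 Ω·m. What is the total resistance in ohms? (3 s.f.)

1.89 Ω

Seg 1: A = 130 mm² = 1.300e-04 m²
R_1 = (2.77×10^-8)(3300)/(1.300e-04) = 0.7032 Ω
Seg 2: A = 167 mm² = 1.670e-04 m²
R_2 = (2.77×10^-8)(3370)/(1.670e-04) = 0.559 Ω
Seg 3: A = 30.7 mm² = 3.070e-05 m²
R_3 = (2.77×10^-8)(691)/(3.070e-05) = 0.6235 Ω
R_total = R_1 + R_2 + R_3 = 1.89 Ω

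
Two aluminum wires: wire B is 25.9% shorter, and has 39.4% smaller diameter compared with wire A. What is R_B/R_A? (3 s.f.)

2.02

R ∝ L/d², so R_B/R_A = (1 − 25.9/100) × (1 − 39.4/100)⁻²
= 0.741 × 2.723 = 2.02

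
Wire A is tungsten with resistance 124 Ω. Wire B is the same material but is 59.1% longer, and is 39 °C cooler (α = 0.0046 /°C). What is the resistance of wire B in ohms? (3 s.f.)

R ∝ ρL/d² with ρ ∝ (1+αΔT), so R_B/R_A = (1 + 59.1/100) × (1 − 0.0046×39)
= 1.591 × 0.8206 = 1.306
R_B = 1.306 × 124 = 162 Ω

162 Ω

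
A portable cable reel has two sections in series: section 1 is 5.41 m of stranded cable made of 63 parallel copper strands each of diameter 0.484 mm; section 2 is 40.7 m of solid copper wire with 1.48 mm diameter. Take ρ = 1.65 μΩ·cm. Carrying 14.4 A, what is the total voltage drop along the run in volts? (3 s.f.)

ρ = 1.65 μΩ·cm = 1.65×10^-8 Ω·m
Section 1: A_strand = π(2.4200e-04)² = 1.840e-07 m²; R₁ = ρL/(N·A_s) = (1.65×10^-8)(5.41)/(63×1.840e-07) = 0.007701 Ω
Section 2: A = π(d/2)² = π(7.4000e-04 m)² = 1.720e-06 m²
R₂ = (1.65×10^-8)(40.7)/(1.720e-06) = 0.3904 Ω
R = R₁ + R₂ = 0.3981 Ω
V = IR = 14.4 × 0.3981 = 5.73 V

5.73 V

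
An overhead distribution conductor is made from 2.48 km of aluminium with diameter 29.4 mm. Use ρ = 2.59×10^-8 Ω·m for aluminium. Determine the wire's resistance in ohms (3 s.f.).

0.0946 Ω

A = π(d/2)² = π(1.4700e-02 m)² = 6.789e-04 m²
R = ρL/A = (2.59×10^-8)(2480 m)/(6.789e-04 m²) = 0.0946 Ω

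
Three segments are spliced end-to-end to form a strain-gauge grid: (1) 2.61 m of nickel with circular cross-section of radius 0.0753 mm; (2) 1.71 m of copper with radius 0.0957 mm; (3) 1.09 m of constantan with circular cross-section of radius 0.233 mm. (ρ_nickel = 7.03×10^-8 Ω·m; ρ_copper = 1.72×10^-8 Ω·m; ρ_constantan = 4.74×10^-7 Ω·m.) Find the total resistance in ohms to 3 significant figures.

14.4 Ω

Seg 1: A = πr² = π(7.5300e-05 m)² = 1.781e-08 m²
R_1 = (7.03×10^-8)(2.61)/(1.781e-08) = 10.3 Ω
Seg 2: A = πr² = π(9.5700e-05 m)² = 2.877e-08 m²
R_2 = (1.72×10^-8)(1.71)/(2.877e-08) = 1.022 Ω
Seg 3: A = πr² = π(2.3300e-04 m)² = 1.706e-07 m²
R_3 = (4.74×10^-7)(1.09)/(1.706e-07) = 3.029 Ω
R_total = R_1 + R_2 + R_3 = 14.4 Ω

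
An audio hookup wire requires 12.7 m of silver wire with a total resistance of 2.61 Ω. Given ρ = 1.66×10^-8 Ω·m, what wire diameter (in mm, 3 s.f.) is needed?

0.321 mm

A = ρL/R = (1.66×10^-8)(12.7)/(2.61) = 8.077e-08 m²
d = 2√(A/π) = 3.207e-04 m = 0.321 mm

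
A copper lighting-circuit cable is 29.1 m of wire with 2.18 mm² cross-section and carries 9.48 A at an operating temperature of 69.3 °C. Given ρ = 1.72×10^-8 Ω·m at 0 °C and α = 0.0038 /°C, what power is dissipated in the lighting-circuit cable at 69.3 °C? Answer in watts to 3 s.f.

26.1 W

A = 2.18 mm² = 2.180e-06 m²
R₍0₎ = ρL/A = (1.72×10^-8)(29.1)/(2.180e-06) = 0.2296 Ω
R₍69.3₎ = R₍0₎(1 + αΔT) = 0.2296 × (1 + 0.0038×69.3) = 0.2901 Ω
P = I²R = (9.48)² × 0.2901 = 26.1 W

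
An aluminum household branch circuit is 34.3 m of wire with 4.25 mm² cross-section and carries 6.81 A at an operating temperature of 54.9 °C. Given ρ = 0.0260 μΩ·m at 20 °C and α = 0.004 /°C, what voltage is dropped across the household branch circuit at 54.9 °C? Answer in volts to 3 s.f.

ρ = 0.0260 μΩ·m = 2.60×10^-8 Ω·m
A = 4.25 mm² = 4.250e-06 m²
R₍20₎ = ρL/A = (2.60×10^-8)(34.3)/(4.250e-06) = 0.2098 Ω
R₍54.9₎ = R₍20₎(1 + αΔT) = 0.2098 × (1 + 0.004×34.9) = 0.2391 Ω
V = IR = 6.81 × 0.2391 = 1.63 V

1.63 V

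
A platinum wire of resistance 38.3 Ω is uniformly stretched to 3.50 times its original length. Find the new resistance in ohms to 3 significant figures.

469 Ω

Volume constant ⇒ A' = A/k with k = 3.5. R' = ρ(kL)/(A/k) = k²R.
R' = 12.25 × 38.3 = 469 Ω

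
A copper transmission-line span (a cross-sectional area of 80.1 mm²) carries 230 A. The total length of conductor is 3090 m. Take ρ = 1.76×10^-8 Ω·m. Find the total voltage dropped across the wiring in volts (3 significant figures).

156 V

A = 80.1 mm² = 8.010e-05 m²
R = ρL/A = (1.76×10^-8)(3090)/(8.010e-05) = 0.679 Ω
V = IR = 230 × 0.679 = 156 V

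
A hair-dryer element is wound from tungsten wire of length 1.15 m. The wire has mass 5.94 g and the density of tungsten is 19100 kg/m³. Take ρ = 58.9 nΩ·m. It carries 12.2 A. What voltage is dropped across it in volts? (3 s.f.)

ρ = 58.9 nΩ·m = 5.89×10^-8 Ω·m
A = m/(density·L) = 0.00594/(19100×1.15) = 2.7043e-07 m²
R = ρL/A = (5.89×10^-8)(1.15)/(2.7043e-07) = 0.2505 Ω
V = IR = 12.2 × 0.2505 = 3.06 V

3.06 V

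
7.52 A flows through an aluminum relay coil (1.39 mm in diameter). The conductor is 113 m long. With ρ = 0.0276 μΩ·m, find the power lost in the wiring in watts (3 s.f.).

ρ = 0.0276 μΩ·m = 2.76×10^-8 Ω·m
A = π(d/2)² = π(6.9500e-04 m)² = 1.517e-06 m²
R = ρL/A = (2.76×10^-8)(113)/(1.517e-06) = 2.055 Ω
P = I²R = (7.52)² × 2.055 = 116 W

116 W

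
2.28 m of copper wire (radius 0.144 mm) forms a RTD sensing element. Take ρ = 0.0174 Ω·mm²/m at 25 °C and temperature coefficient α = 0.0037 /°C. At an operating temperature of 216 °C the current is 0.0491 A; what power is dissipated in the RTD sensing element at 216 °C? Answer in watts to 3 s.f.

ρ = 0.0174 Ω·mm²/m = 1.74×10^-8 Ω·m
A = πr² = π(1.4400e-04 m)² = 6.514e-08 m²
R₍25₎ = ρL/A = (1.74×10^-8)(2.28)/(6.514e-08) = 0.609 Ω
R₍216₎ = R₍25₎(1 + αΔT) = 0.609 × (1 + 0.0037×191) = 1.039 Ω
P = I²R = (0.0491)² × 1.039 = 0.00251 W

0.00251 W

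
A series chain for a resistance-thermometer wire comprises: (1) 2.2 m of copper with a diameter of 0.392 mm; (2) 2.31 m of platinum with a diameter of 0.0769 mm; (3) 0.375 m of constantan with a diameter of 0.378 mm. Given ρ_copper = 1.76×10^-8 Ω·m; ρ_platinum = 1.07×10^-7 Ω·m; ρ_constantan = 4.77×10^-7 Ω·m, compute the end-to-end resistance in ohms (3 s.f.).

55.1 Ω

Seg 1: A = π(d/2)² = π(1.9600e-04 m)² = 1.207e-07 m²
R_1 = (1.76×10^-8)(2.2)/(1.207e-07) = 0.3208 Ω
Seg 2: A = π(d/2)² = π(3.8450e-05 m)² = 4.645e-09 m²
R_2 = (1.07×10^-7)(2.31)/(4.645e-09) = 53.22 Ω
Seg 3: A = π(d/2)² = π(1.8900e-04 m)² = 1.122e-07 m²
R_3 = (4.77×10^-7)(0.375)/(1.122e-07) = 1.594 Ω
R_total = R_1 + R_2 + R_3 = 55.1 Ω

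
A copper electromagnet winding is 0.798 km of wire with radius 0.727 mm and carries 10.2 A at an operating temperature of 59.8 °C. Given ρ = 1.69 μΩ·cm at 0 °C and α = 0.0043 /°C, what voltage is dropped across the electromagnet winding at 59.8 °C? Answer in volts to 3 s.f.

104 V

ρ = 1.69 μΩ·cm = 1.69×10^-8 Ω·m
A = πr² = π(7.2700e-04 m)² = 1.660e-06 m²
R₍0₎ = ρL/A = (1.69×10^-8)(798)/(1.660e-06) = 8.122 Ω
R₍59.8₎ = R₍0₎(1 + αΔT) = 8.122 × (1 + 0.0043×59.8) = 10.21 Ω
V = IR = 10.2 × 10.21 = 104 V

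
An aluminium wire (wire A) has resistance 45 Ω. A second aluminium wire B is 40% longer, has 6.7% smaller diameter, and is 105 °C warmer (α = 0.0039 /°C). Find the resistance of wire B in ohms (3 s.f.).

R ∝ ρL/d² with ρ ∝ (1+αΔT), so R_B/R_A = (1 + 40/100) × (1 − 6.7/100)⁻² × (1 + 0.0039×105)
= 1.4 × 1.149 × 1.409 = 2.267
R_B = 2.267 × 45 = 102 Ω

102 Ω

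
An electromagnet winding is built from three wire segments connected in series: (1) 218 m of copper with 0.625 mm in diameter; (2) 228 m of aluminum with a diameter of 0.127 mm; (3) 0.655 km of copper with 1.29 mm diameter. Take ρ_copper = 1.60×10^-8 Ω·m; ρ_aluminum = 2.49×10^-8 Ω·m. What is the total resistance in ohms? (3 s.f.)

Seg 1: A = π(d/2)² = π(3.1250e-04 m)² = 3.068e-07 m²
R_1 = (1.60×10^-8)(218)/(3.068e-07) = 11.37 Ω
Seg 2: A = π(d/2)² = π(6.3500e-05 m)² = 1.267e-08 m²
R_2 = (2.49×10^-8)(228)/(1.267e-08) = 448.2 Ω
Seg 3: A = π(d/2)² = π(6.4500e-04 m)² = 1.307e-06 m²
R_3 = (1.60×10^-8)(655)/(1.307e-06) = 8.018 Ω
R_total = R_1 + R_2 + R_3 = 468 Ω

468 Ω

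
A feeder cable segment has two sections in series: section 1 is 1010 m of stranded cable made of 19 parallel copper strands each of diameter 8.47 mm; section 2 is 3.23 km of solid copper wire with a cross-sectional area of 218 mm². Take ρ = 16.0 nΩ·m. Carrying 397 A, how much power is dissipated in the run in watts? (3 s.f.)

ρ = 16.0 nΩ·m = 1.60×10^-8 Ω·m
Section 1: A_strand = π(4.2350e-03)² = 5.635e-05 m²; R₁ = ρL/(N·A_s) = (1.60×10^-8)(1010)/(19×5.635e-05) = 0.01509 Ω
Section 2: A = 218 mm² = 2.180e-04 m²
R₂ = (1.60×10^-8)(3230)/(2.180e-04) = 0.2371 Ω
R = R₁ + R₂ = 0.2522 Ω
P = I²R = (397)² × 0.2522 = 39700 W

39700 W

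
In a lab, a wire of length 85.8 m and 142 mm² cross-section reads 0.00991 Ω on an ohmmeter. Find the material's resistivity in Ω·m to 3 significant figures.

A = 142 mm² = 1.420e-04 m²
ρ = RA/L = (0.00991)(1.420e-04)/(85.8) = 1.64×10^-8 Ω·m

1.64×10^-8 Ω·m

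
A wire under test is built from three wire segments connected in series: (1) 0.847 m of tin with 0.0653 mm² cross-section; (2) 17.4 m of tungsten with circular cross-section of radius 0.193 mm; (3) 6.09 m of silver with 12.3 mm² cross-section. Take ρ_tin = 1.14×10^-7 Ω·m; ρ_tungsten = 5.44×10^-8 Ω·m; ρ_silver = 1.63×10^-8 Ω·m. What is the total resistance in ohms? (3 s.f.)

9.58 Ω

Seg 1: A = 0.0653 mm² = 6.530e-08 m²
R_1 = (1.14×10^-7)(0.847)/(6.530e-08) = 1.479 Ω
Seg 2: A = πr² = π(1.9300e-04 m)² = 1.170e-07 m²
R_2 = (5.44×10^-8)(17.4)/(1.170e-07) = 8.089 Ω
Seg 3: A = 12.3 mm² = 1.230e-05 m²
R_3 = (1.63×10^-8)(6.09)/(1.230e-05) = 0.00807 Ω
R_total = R_1 + R_2 + R_3 = 9.58 Ω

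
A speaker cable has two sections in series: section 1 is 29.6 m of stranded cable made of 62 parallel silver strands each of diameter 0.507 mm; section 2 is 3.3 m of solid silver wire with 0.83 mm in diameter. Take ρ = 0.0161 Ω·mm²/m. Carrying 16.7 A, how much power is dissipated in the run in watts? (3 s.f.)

38.0 W

ρ = 0.0161 Ω·mm²/m = 1.61×10^-8 Ω·m
Section 1: A_strand = π(2.5350e-04)² = 2.019e-07 m²; R₁ = ρL/(N·A_s) = (1.61×10^-8)(29.6)/(62×2.019e-07) = 0.03807 Ω
Section 2: A = π(d/2)² = π(4.1500e-04 m)² = 5.411e-07 m²
R₂ = (1.61×10^-8)(3.3)/(5.411e-07) = 0.0982 Ω
R = R₁ + R₂ = 0.1363 Ω
P = I²R = (16.7)² × 0.1363 = 38.0 W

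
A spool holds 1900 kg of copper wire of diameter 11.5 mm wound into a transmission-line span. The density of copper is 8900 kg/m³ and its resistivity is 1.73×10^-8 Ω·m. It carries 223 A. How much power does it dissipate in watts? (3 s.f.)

A = π(d/2)² = π(5.7500e-03 m)² = 1.0387e-04 m²
L = m/(density·A) = 1900/(8900×1.0387e-04) = 2055 m
R = ρL/A = (1.73×10^-8)(2055)/(1.0387e-04) = 0.3423 Ω
P = I²R = (223)² × 0.3423 = 17000 W

17000 W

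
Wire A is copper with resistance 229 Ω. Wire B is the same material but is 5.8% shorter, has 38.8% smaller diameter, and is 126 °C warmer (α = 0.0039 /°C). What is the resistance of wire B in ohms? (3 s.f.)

859 Ω

R ∝ ρL/d² with ρ ∝ (1+αΔT), so R_B/R_A = (1 − 5.8/100) × (1 − 38.8/100)⁻² × (1 + 0.0039×126)
= 0.942 × 2.67 × 1.491 = 3.751
R_B = 3.751 × 229 = 859 Ω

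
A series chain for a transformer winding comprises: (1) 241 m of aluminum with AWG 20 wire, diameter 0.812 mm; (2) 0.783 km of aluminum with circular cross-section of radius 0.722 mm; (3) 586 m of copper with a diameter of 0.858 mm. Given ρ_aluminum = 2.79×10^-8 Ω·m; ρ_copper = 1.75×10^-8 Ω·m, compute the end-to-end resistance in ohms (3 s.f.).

44.1 Ω

Seg 1: A = π(0.812/2 mm)² = π(4.0600e-04 m)² = 5.178e-07 m²
R_1 = (2.79×10^-8)(241)/(5.178e-07) = 12.98 Ω
Seg 2: A = πr² = π(7.2200e-04 m)² = 1.638e-06 m²
R_2 = (2.79×10^-8)(783)/(1.638e-06) = 13.34 Ω
Seg 3: A = π(d/2)² = π(4.2900e-04 m)² = 5.782e-07 m²
R_3 = (1.75×10^-8)(586)/(5.782e-07) = 17.74 Ω
R_total = R_1 + R_2 + R_3 = 44.1 Ω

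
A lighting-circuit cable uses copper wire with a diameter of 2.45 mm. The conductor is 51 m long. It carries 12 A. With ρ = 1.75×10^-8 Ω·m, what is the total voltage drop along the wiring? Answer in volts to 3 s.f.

A = π(d/2)² = π(1.2250e-03 m)² = 4.714e-06 m²
R = ρL/A = (1.75×10^-8)(51)/(4.714e-06) = 0.1893 Ω
V = IR = 12 × 0.1893 = 2.27 V

2.27 V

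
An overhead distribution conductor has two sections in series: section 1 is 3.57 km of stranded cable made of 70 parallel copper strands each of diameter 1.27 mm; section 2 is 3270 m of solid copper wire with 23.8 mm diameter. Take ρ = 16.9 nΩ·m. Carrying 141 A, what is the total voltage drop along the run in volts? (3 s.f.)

113 V

ρ = 16.9 nΩ·m = 1.69×10^-8 Ω·m
Section 1: A_strand = π(6.3500e-04)² = 1.267e-06 m²; R₁ = ρL/(N·A_s) = (1.69×10^-8)(3570)/(70×1.267e-06) = 0.6804 Ω
Section 2: A = π(d/2)² = π(1.1900e-02 m)² = 4.449e-04 m²
R₂ = (1.69×10^-8)(3270)/(4.449e-04) = 0.1242 Ω
R = R₁ + R₂ = 0.8046 Ω
V = IR = 141 × 0.8046 = 113 V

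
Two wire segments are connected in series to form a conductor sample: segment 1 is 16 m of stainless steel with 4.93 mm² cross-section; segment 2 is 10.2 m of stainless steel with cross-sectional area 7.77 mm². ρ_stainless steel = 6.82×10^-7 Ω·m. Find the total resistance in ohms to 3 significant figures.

3.11 Ω

Segment 1: A = 4.93 mm² = 4.930e-06 m²
R₁ = ρL/A = (6.82×10^-7)(16)/(4.930e-06) = 2.213 Ω
Segment 2: A = 7.77 mm² = 7.770e-06 m²
R₂ = (6.82×10^-7)(10.2)/(7.770e-06) = 0.8953 Ω
R = R₁ + R₂ = 3.11 Ω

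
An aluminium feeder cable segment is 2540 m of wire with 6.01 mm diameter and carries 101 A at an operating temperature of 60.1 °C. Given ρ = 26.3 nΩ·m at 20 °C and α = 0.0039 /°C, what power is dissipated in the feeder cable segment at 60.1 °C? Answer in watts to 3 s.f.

27800 W

ρ = 26.3 nΩ·m = 2.63×10^-8 Ω·m
A = π(d/2)² = π(3.0050e-03 m)² = 2.837e-05 m²
R₍20₎ = ρL/A = (2.63×10^-8)(2540)/(2.837e-05) = 2.355 Ω
R₍60.1₎ = R₍20₎(1 + αΔT) = 2.355 × (1 + 0.0039×40.1) = 2.723 Ω
P = I²R = (101)² × 2.723 = 27800 W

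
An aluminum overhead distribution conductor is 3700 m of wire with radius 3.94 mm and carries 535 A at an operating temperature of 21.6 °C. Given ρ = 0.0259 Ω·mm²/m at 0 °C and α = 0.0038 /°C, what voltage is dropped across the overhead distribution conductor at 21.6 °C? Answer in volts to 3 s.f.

ρ = 0.0259 Ω·mm²/m = 2.59×10^-8 Ω·m
A = πr² = π(3.9400e-03 m)² = 4.877e-05 m²
R₍0₎ = ρL/A = (2.59×10^-8)(3700)/(4.877e-05) = 1.965 Ω
R₍21.6₎ = R₍0₎(1 + αΔT) = 1.965 × (1 + 0.0038×21.6) = 2.126 Ω
V = IR = 535 × 2.126 = 1140 V

1140 V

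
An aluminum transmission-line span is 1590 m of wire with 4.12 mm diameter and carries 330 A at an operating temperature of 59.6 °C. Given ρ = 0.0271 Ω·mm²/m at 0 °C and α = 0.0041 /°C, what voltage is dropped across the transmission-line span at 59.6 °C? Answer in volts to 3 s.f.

1330 V

ρ = 0.0271 Ω·mm²/m = 2.71×10^-8 Ω·m
A = π(d/2)² = π(2.0600e-03 m)² = 1.333e-05 m²
R₍0₎ = ρL/A = (2.71×10^-8)(1590)/(1.333e-05) = 3.232 Ω
R₍59.6₎ = R₍0₎(1 + αΔT) = 3.232 × (1 + 0.0041×59.6) = 4.022 Ω
V = IR = 330 × 4.022 = 1330 V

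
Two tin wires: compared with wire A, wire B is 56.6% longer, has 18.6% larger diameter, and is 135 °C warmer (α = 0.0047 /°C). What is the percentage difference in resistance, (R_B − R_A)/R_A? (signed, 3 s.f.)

R ∝ ρL/d² with ρ ∝ (1+αΔT), so R_B/R_A = (1 + 56.6/100) × (1 + 18.6/100)⁻² × (1 + 0.0047×135)
= 1.566 × 0.7109 × 1.635 = 1.82
(R_B − R_A)/R_A = 1.82 − 1 = 82.0%

82.0%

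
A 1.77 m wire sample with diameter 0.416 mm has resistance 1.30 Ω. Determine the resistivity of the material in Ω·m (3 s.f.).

A = π(d/2)² = π(2.0800e-04 m)² = 1.359e-07 m²
ρ = RA/L = (1.3)(1.359e-07)/(1.77) = 9.98×10^-8 Ω·m

9.98×10^-8 Ω·m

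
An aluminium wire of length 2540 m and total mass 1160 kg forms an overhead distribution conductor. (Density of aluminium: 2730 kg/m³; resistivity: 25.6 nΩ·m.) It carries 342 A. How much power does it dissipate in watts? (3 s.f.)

45500 W

ρ = 25.6 nΩ·m = 2.56×10^-8 Ω·m
A = m/(density·L) = 1160/(2730×2540) = 1.6729e-04 m²
R = ρL/A = (2.56×10^-8)(2540)/(1.6729e-04) = 0.3887 Ω
P = I²R = (342)² × 0.3887 = 45500 W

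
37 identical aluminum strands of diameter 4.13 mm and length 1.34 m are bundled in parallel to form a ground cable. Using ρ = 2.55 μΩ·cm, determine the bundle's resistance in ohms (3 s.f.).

6.89×10^-5 Ω

ρ = 2.55 μΩ·cm = 2.55×10^-8 Ω·m
A_strand = π(2.0650e-03 m)² = 1.340e-05 m²
R_strand = ρL/A = (2.55×10^-8)(1.34)/(1.340e-05) = 0.002551 Ω
R_total = R_strand/N = 0.002551/37 = 6.89×10^-5 Ω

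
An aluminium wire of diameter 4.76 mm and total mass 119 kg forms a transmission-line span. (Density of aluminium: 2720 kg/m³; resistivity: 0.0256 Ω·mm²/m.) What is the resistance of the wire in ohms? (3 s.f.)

ρ = 0.0256 Ω·mm²/m = 2.56×10^-8 Ω·m
A = π(d/2)² = π(2.3800e-03 m)² = 1.7795e-05 m²
L = m/(density·A) = 119/(2720×1.7795e-05) = 2459 m
R = ρL/A = (2.56×10^-8)(2459)/(1.7795e-05) = 3.54 Ω

3.54 Ω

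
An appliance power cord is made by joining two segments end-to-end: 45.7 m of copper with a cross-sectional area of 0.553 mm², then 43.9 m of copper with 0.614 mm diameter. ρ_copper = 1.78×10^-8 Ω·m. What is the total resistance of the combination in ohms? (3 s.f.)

4.11 Ω

Segment 1: A = 0.553 mm² = 5.530e-07 m²
R₁ = ρL/A = (1.78×10^-8)(45.7)/(5.530e-07) = 1.471 Ω
Segment 2: A = π(d/2)² = π(3.0700e-04 m)² = 2.961e-07 m²
R₂ = (1.78×10^-8)(43.9)/(2.961e-07) = 2.639 Ω
R = R₁ + R₂ = 4.11 Ω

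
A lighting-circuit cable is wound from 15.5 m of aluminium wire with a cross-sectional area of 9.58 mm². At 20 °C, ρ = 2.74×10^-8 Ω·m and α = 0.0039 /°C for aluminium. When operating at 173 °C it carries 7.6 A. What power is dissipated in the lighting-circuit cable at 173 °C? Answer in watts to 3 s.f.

A = 9.58 mm² = 9.580e-06 m²
R₍20₎ = ρL/A = (2.74×10^-8)(15.5)/(9.580e-06) = 0.04433 Ω
R₍173₎ = R₍20₎(1 + αΔT) = 0.04433 × (1 + 0.0039×153) = 0.07078 Ω
P = I²R = (7.6)² × 0.07078 = 4.09 W

4.09 W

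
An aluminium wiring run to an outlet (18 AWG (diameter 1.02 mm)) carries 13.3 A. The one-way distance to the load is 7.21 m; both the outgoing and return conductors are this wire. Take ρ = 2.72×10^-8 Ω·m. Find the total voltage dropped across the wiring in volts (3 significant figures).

A = π(1.02/2 mm)² = π(5.1000e-04 m)² = 8.171e-07 m²
Total conductor length (both ways) L = 2 × 7.21 = 14.42 m
R = ρL/A = (2.72×10^-8)(14.42)/(8.171e-07) = 0.48 Ω
V = IR = 13.3 × 0.48 = 6.38 V

6.38 V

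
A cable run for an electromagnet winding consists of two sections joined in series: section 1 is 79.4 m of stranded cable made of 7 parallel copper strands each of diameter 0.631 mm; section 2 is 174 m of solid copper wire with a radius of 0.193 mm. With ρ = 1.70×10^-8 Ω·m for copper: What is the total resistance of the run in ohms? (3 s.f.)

Section 1: A_strand = π(3.1550e-04)² = 3.127e-07 m²; R₁ = ρL/(N·A_s) = (1.70×10^-8)(79.4)/(7×3.127e-07) = 0.6166 Ω
Section 2: A = πr² = π(1.9300e-04 m)² = 1.170e-07 m²
R₂ = (1.70×10^-8)(174)/(1.170e-07) = 25.28 Ω
R = R₁ + R₂ = 25.9 Ω

25.9 Ω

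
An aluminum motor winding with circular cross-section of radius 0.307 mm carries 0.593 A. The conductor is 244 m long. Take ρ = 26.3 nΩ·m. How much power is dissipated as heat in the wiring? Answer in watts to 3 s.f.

7.62 W

ρ = 26.3 nΩ·m = 2.63×10^-8 Ω·m
A = πr² = π(3.0700e-04 m)² = 2.961e-07 m²
R = ρL/A = (2.63×10^-8)(244)/(2.961e-07) = 21.67 Ω
P = I²R = (0.593)² × 21.67 = 7.62 W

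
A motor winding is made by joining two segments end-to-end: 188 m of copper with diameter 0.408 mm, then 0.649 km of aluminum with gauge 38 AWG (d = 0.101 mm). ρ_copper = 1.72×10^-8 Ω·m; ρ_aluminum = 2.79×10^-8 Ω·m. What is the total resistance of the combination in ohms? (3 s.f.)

2280 Ω

Segment 1: A = π(d/2)² = π(2.0400e-04 m)² = 1.307e-07 m²
R₁ = ρL/A = (1.72×10^-8)(188)/(1.307e-07) = 24.73 Ω
Segment 2: A = π(0.101/2 mm)² = π(5.0500e-05 m)² = 8.012e-09 m²
R₂ = (2.79×10^-8)(649)/(8.012e-09) = 2260 Ω
R = R₁ + R₂ = 2280 Ω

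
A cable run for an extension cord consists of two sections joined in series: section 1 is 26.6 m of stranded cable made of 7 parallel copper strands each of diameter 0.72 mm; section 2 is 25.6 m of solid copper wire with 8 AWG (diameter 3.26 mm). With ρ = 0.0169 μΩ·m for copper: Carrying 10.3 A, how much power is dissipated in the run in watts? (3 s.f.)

22.2 W

ρ = 0.0169 μΩ·m = 1.69×10^-8 Ω·m
Section 1: A_strand = π(3.6000e-04)² = 4.072e-07 m²; R₁ = ρL/(N·A_s) = (1.69×10^-8)(26.6)/(7×4.072e-07) = 0.1577 Ω
Section 2: A = π(3.26/2 mm)² = π(1.6300e-03 m)² = 8.347e-06 m²
R₂ = (1.69×10^-8)(25.6)/(8.347e-06) = 0.05183 Ω
R = R₁ + R₂ = 0.2096 Ω
P = I²R = (10.3)² × 0.2096 = 22.2 W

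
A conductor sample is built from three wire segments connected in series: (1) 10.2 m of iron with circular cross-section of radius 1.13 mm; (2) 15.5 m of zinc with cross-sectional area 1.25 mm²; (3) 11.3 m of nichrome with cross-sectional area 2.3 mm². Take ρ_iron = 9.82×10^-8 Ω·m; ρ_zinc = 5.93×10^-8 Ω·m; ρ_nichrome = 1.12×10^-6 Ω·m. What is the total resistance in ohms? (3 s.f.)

6.49 Ω

Seg 1: A = πr² = π(1.1300e-03 m)² = 4.011e-06 m²
R_1 = (9.82×10^-8)(10.2)/(4.011e-06) = 0.2497 Ω
Seg 2: A = 1.25 mm² = 1.250e-06 m²
R_2 = (5.93×10^-8)(15.5)/(1.250e-06) = 0.7353 Ω
Seg 3: A = 2.3 mm² = 2.300e-06 m²
R_3 = (1.12×10^-6)(11.3)/(2.300e-06) = 5.503 Ω
R_total = R_1 + R_2 + R_3 = 6.49 Ω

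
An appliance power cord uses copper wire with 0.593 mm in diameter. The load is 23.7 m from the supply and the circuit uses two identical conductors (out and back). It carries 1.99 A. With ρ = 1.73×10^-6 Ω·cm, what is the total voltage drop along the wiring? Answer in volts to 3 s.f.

ρ = 1.73×10^-6 Ω·cm = 1.73×10^-8 Ω·m
A = π(d/2)² = π(2.9650e-04 m)² = 2.762e-07 m²
Total conductor length (both ways) L = 2 × 23.7 = 47.4 m
R = ρL/A = (1.73×10^-8)(47.4)/(2.762e-07) = 2.969 Ω
V = IR = 1.99 × 2.969 = 5.91 V

5.91 V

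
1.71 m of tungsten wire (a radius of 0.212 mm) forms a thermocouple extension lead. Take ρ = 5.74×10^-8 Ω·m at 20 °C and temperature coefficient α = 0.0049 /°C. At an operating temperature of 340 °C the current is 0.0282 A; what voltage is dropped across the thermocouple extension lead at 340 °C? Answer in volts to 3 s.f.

0.0503 V

A = πr² = π(2.1200e-04 m)² = 1.412e-07 m²
R₍20₎ = ρL/A = (5.74×10^-8)(1.71)/(1.412e-07) = 0.6952 Ω
R₍340₎ = R₍20₎(1 + αΔT) = 0.6952 × (1 + 0.0049×320) = 1.785 Ω
V = IR = 0.0282 × 1.785 = 0.0503 V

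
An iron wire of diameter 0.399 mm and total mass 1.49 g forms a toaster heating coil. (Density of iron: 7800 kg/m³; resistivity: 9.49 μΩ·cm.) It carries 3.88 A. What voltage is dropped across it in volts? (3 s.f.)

ρ = 9.49 μΩ·cm = 9.49×10^-8 Ω·m
A = π(d/2)² = π(1.9950e-04 m)² = 1.2504e-07 m²
L = m/(density·A) = 0.00149/(7800×1.2504e-07) = 1.528 m
R = ρL/A = (9.49×10^-8)(1.528)/(1.2504e-07) = 1.16 Ω
V = IR = 3.88 × 1.16 = 4.50 V

4.50 V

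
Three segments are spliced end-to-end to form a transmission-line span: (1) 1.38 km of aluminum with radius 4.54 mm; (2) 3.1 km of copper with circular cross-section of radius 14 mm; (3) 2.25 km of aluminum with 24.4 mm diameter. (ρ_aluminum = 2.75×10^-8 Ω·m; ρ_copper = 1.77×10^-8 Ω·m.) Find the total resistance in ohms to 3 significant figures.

Seg 1: A = πr² = π(4.5400e-03 m)² = 6.475e-05 m²
R_1 = (2.75×10^-8)(1380)/(6.475e-05) = 0.5861 Ω
Seg 2: A = πr² = π(1.4000e-02 m)² = 6.158e-04 m²
R_2 = (1.77×10^-8)(3100)/(6.158e-04) = 0.08911 Ω
Seg 3: A = π(d/2)² = π(1.2200e-02 m)² = 4.676e-04 m²
R_3 = (2.75×10^-8)(2250)/(4.676e-04) = 0.1323 Ω
R_total = R_1 + R_2 + R_3 = 0.808 Ω

0.808 Ω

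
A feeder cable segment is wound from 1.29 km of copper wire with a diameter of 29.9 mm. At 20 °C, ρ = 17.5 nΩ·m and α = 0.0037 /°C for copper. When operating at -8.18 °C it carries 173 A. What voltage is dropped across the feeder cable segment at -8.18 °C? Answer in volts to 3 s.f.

4.98 V

ρ = 17.5 nΩ·m = 1.75×10^-8 Ω·m
A = π(d/2)² = π(1.4950e-02 m)² = 7.022e-04 m²
R₍20₎ = ρL/A = (1.75×10^-8)(1290)/(7.022e-04) = 0.03215 Ω
R₍-8.18₎ = R₍20₎(1 + αΔT) = 0.03215 × (1 + 0.0037×-28.2) = 0.0288 Ω
V = IR = 173 × 0.0288 = 4.98 V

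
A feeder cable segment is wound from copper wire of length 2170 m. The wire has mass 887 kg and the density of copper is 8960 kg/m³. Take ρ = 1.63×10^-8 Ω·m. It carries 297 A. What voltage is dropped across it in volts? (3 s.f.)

230 V

A = m/(density·L) = 887/(8960×2170) = 4.5620e-05 m²
R = ρL/A = (1.63×10^-8)(2170)/(4.5620e-05) = 0.7753 Ω
V = IR = 297 × 0.7753 = 230 V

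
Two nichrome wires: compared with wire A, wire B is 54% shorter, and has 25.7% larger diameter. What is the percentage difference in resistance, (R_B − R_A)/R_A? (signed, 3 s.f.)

R ∝ L/d², so R_B/R_A = (1 − 54/100) × (1 + 25.7/100)⁻²
= 0.46 × 0.6329 = 0.2911
(R_B − R_A)/R_A = 0.2911 − 1 = -70.9%

-70.9%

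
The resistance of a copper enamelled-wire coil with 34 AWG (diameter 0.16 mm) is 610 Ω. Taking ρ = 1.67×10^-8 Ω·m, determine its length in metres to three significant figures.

A = π(0.16/2 mm)² = π(8.0000e-05 m)² = 2.011e-08 m²
L = RA/ρ = (610)(2.011e-08)/(1.67×10^-8) = 734 m

734 m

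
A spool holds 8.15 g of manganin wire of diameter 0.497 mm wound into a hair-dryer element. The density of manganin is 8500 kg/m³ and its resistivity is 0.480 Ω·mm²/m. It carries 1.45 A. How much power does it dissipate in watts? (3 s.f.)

ρ = 0.480 Ω·mm²/m = 4.80×10^-7 Ω·m
A = π(d/2)² = π(2.4850e-04 m)² = 1.9400e-07 m²
L = m/(density·A) = 0.00815/(8500×1.9400e-07) = 4.942 m
R = ρL/A = (4.80×10^-7)(4.942)/(1.9400e-07) = 12.23 Ω
P = I²R = (1.45)² × 12.23 = 25.7 W

25.7 W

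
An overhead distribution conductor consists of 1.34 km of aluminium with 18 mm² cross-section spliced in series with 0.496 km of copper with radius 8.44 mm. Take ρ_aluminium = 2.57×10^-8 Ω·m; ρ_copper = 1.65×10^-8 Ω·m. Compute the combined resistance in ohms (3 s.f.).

1.95 Ω

Segment 1: A = 18 mm² = 1.800e-05 m²
R₁ = ρL/A = (2.57×10^-8)(1340)/(1.800e-05) = 1.913 Ω
Segment 2: A = πr² = π(8.4400e-03 m)² = 2.238e-04 m²
R₂ = (1.65×10^-8)(496)/(2.238e-04) = 0.03657 Ω
R = R₁ + R₂ = 1.95 Ω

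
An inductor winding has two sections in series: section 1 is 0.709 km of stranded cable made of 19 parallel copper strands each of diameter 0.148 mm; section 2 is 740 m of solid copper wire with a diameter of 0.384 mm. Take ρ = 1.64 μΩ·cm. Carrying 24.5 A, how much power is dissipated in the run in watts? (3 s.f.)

ρ = 1.64 μΩ·cm = 1.64×10^-8 Ω·m
Section 1: A_strand = π(7.4000e-05)² = 1.720e-08 m²; R₁ = ρL/(N·A_s) = (1.64×10^-8)(709)/(19×1.720e-08) = 35.57 Ω
Section 2: A = π(d/2)² = π(1.9200e-04 m)² = 1.158e-07 m²
R₂ = (1.64×10^-8)(740)/(1.158e-07) = 104.8 Ω
R = R₁ + R₂ = 140.4 Ω
P = I²R = (24.5)² × 140.4 = 84300 W

84300 W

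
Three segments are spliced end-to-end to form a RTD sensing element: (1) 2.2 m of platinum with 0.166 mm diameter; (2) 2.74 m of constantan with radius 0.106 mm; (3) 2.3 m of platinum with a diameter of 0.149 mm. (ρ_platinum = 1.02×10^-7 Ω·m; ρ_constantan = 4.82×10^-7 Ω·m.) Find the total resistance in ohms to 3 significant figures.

61.2 Ω

Seg 1: A = π(d/2)² = π(8.3000e-05 m)² = 2.164e-08 m²
R_1 = (1.02×10^-7)(2.2)/(2.164e-08) = 10.37 Ω
Seg 2: A = πr² = π(1.0600e-04 m)² = 3.530e-08 m²
R_2 = (4.82×10^-7)(2.74)/(3.530e-08) = 37.41 Ω
Seg 3: A = π(d/2)² = π(7.4500e-05 m)² = 1.744e-08 m²
R_3 = (1.02×10^-7)(2.3)/(1.744e-08) = 13.45 Ω
R_total = R_1 + R_2 + R_3 = 61.2 Ω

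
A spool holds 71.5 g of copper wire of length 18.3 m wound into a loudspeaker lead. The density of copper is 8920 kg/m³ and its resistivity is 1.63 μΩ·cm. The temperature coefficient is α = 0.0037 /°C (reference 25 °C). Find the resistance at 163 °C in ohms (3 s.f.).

1.03 Ω

ρ = 1.63 μΩ·cm = 1.63×10^-8 Ω·m
A = m/(density·L) = 0.0715/(8920×18.3) = 4.3802e-07 m²
R = ρL/A = (1.63×10^-8)(18.3)/(4.3802e-07) = 0.681 Ω
R(163 °C) = 0.681 × (1 + 0.0037×138) = 1.03 Ω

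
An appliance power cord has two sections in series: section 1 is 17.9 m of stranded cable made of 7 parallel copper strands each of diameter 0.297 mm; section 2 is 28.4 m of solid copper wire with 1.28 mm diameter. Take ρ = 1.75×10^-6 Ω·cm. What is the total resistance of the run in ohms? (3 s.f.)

1.03 Ω

ρ = 1.75×10^-6 Ω·cm = 1.75×10^-8 Ω·m
Section 1: A_strand = π(1.4850e-04)² = 6.928e-08 m²; R₁ = ρL/(N·A_s) = (1.75×10^-8)(17.9)/(7×6.928e-08) = 0.6459 Ω
Section 2: A = π(d/2)² = π(6.4000e-04 m)² = 1.287e-06 m²
R₂ = (1.75×10^-8)(28.4)/(1.287e-06) = 0.3862 Ω
R = R₁ + R₂ = 1.03 Ω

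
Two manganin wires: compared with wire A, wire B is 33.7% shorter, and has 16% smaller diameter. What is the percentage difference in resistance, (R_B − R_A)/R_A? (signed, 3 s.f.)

R ∝ L/d², so R_B/R_A = (1 − 33.7/100) × (1 − 16/100)⁻²
= 0.663 × 1.417 = 0.9396
(R_B − R_A)/R_A = 0.9396 − 1 = -6.04%

-6.04%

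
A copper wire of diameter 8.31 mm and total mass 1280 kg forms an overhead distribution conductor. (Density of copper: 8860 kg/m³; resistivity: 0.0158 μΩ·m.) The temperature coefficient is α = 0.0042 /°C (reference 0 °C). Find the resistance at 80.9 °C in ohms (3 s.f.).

ρ = 0.0158 μΩ·m = 1.58×10^-8 Ω·m
A = π(d/2)² = π(4.1550e-03 m)² = 5.4237e-05 m²
L = m/(density·A) = 1280/(8860×5.4237e-05) = 2664 m
R = ρL/A = (1.58×10^-8)(2664)/(5.4237e-05) = 0.776 Ω
R(80.9 °C) = 0.776 × (1 + 0.0042×80.9) = 1.04 Ω

1.04 Ω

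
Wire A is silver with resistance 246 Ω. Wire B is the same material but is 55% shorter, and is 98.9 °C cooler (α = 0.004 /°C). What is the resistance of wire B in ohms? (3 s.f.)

66.9 Ω

R ∝ ρL/d² with ρ ∝ (1+αΔT), so R_B/R_A = (1 − 55/100) × (1 − 0.004×98.9)
= 0.45 × 0.6044 = 0.272
R_B = 0.272 × 246 = 66.9 Ω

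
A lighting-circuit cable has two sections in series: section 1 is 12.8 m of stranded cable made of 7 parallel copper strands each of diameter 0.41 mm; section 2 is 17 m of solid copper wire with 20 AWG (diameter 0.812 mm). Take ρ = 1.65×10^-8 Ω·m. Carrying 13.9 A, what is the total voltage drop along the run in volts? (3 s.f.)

Section 1: A_strand = π(2.0500e-04)² = 1.320e-07 m²; R₁ = ρL/(N·A_s) = (1.65×10^-8)(12.8)/(7×1.320e-07) = 0.2285 Ω
Section 2: A = π(0.812/2 mm)² = π(4.0600e-04 m)² = 5.178e-07 m²
R₂ = (1.65×10^-8)(17)/(5.178e-07) = 0.5417 Ω
R = R₁ + R₂ = 0.7702 Ω
V = IR = 13.9 × 0.7702 = 10.7 V

10.7 V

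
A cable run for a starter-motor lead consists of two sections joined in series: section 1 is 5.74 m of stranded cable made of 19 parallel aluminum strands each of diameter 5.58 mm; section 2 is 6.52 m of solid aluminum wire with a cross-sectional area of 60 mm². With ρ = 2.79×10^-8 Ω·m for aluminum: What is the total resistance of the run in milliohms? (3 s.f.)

3.38 mΩ

Section 1: A_strand = π(2.7900e-03)² = 2.445e-05 m²; R₁ = ρL/(N·A_s) = (2.79×10^-8)(5.74)/(19×2.445e-05) = 3.447×10^-4 Ω
Section 2: A = 60 mm² = 6.000e-05 m²
R₂ = (2.79×10^-8)(6.52)/(6.000e-05) = 0.003032 Ω
R = R₁ + R₂ = 3.38 mΩ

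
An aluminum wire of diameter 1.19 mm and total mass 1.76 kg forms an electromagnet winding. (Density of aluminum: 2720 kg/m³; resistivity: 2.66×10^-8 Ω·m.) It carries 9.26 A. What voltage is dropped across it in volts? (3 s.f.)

A = π(d/2)² = π(5.9500e-04 m)² = 1.1122e-06 m²
L = m/(density·A) = 1.76/(2720×1.1122e-06) = 581.8 m
R = ρL/A = (2.66×10^-8)(581.8)/(1.1122e-06) = 13.91 Ω
V = IR = 9.26 × 13.91 = 129 V

129 V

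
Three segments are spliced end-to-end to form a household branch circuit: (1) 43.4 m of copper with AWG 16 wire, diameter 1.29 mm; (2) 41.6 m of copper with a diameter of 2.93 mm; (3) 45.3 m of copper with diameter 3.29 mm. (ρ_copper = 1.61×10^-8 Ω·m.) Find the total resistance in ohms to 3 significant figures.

0.720 Ω

Seg 1: A = π(1.29/2 mm)² = π(6.4500e-04 m)² = 1.307e-06 m²
R_1 = (1.61×10^-8)(43.4)/(1.307e-06) = 0.5346 Ω
Seg 2: A = π(d/2)² = π(1.4650e-03 m)² = 6.743e-06 m²
R_2 = (1.61×10^-8)(41.6)/(6.743e-06) = 0.09933 Ω
Seg 3: A = π(d/2)² = π(1.6450e-03 m)² = 8.501e-06 m²
R_3 = (1.61×10^-8)(45.3)/(8.501e-06) = 0.08579 Ω
R_total = R_1 + R_2 + R_3 = 0.720 Ω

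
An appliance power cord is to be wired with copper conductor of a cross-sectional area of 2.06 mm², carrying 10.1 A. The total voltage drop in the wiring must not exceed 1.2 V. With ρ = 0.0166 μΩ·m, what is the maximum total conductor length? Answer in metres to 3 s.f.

14.7 m

ρ = 0.0166 μΩ·m = 1.66×10^-8 Ω·m
A = 2.06 mm² = 2.060e-06 m²
L_max = V_max·A/(1·ρI) = (1.2)(2.060e-06)/(1.66×10^-8×10.1) = 14.7 m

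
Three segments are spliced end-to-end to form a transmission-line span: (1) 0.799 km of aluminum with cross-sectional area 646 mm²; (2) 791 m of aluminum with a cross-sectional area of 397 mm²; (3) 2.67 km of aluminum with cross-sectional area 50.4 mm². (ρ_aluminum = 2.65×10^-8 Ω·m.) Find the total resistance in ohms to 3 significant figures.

Seg 1: A = 646 mm² = 6.460e-04 m²
R_1 = (2.65×10^-8)(799)/(6.460e-04) = 0.03278 Ω
Seg 2: A = 397 mm² = 3.970e-04 m²
R_2 = (2.65×10^-8)(791)/(3.970e-04) = 0.0528 Ω
Seg 3: A = 50.4 mm² = 5.040e-05 m²
R_3 = (2.65×10^-8)(2670)/(5.040e-05) = 1.404 Ω
R_total = R_1 + R_2 + R_3 = 1.49 Ω

1.49 Ω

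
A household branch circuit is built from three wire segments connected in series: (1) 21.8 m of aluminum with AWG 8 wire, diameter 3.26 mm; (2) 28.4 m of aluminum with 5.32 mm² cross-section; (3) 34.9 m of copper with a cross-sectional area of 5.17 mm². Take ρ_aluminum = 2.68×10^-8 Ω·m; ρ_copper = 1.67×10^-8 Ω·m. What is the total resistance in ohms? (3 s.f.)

Seg 1: A = π(3.26/2 mm)² = π(1.6300e-03 m)² = 8.347e-06 m²
R_1 = (2.68×10^-8)(21.8)/(8.347e-06) = 0.06999 Ω
Seg 2: A = 5.32 mm² = 5.320e-06 m²
R_2 = (2.68×10^-8)(28.4)/(5.320e-06) = 0.1431 Ω
Seg 3: A = 5.17 mm² = 5.170e-06 m²
R_3 = (1.67×10^-8)(34.9)/(5.170e-06) = 0.1127 Ω
R_total = R_1 + R_2 + R_3 = 0.326 Ω

0.326 Ω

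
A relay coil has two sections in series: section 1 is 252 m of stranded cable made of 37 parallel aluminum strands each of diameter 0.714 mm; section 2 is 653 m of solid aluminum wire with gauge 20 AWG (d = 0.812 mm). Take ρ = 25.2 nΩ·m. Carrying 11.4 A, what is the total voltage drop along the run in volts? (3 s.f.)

367 V

ρ = 25.2 nΩ·m = 2.52×10^-8 Ω·m
Section 1: A_strand = π(3.5700e-04)² = 4.004e-07 m²; R₁ = ρL/(N·A_s) = (2.52×10^-8)(252)/(37×4.004e-07) = 0.4287 Ω
Section 2: A = π(0.812/2 mm)² = π(4.0600e-04 m)² = 5.178e-07 m²
R₂ = (2.52×10^-8)(653)/(5.178e-07) = 31.78 Ω
R = R₁ + R₂ = 32.21 Ω
V = IR = 11.4 × 32.21 = 367 V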